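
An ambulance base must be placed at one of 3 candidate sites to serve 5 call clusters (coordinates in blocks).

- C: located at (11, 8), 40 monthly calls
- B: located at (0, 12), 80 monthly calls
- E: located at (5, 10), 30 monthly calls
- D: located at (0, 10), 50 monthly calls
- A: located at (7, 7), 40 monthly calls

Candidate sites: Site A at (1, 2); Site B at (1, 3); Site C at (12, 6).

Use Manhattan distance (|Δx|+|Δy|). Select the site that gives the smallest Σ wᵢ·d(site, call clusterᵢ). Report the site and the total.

Total weighted distance at each candidate:
  Site A (1, 2): total = 2770
  Site B (1, 3): total = 2530
  Site C (12, 6): total = 2930
Minimum is at Site B with total 2530 blocks.

Site B, total 2530 blocks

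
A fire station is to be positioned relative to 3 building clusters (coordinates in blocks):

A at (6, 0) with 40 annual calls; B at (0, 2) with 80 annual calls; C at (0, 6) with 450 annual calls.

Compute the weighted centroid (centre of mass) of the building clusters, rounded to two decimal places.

(0.42, 5.02)

The minimiser of Σwᵢ‖p−pᵢ‖² is the weighted centroid p* = (Σwᵢpᵢ)/(Σwᵢ).
Σwᵢ = 570.
Σwᵢxᵢ = 40·6 + 80·0 + 450·0 = 240.
Σwᵢyᵢ = 40·0 + 80·2 + 450·6 = 2860.
x* = 240/570 = 0.42, y* = 2860/570 = 5.02.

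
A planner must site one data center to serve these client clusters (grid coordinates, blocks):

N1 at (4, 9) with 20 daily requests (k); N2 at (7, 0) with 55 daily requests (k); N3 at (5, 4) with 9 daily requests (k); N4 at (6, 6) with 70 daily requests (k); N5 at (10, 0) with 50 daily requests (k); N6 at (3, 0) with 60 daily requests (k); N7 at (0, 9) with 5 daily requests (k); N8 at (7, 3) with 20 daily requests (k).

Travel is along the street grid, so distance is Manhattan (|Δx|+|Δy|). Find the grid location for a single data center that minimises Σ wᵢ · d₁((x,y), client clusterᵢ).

(6, 0)

Manhattan distance separates: Σwᵢ(|x−xᵢ|+|y−yᵢ|) = Σwᵢ|x−xᵢ| + Σwᵢ|y−yᵢ|, so x and y are optimised independently as 1-D weighted medians.
Total weight W = 289; half = 144.5.
x-coordinate, sorted with cumulative weight:
  x=0 (N7, w=5) cum 5
  x=3 (N6, w=60) cum 65
  x=4 (N1, w=20) cum 85
  x=5 (N3, w=9) cum 94
  x=6 (N4, w=70) cum 164  ← median
  x=7 (N2, w=55) cum 219
  x=7 (N8, w=20) cum 239
  x=10 (N5, w=50) cum 289
⇒ x* = 6
y-coordinate, sorted with cumulative weight:
  y=0 (N2, w=55) cum 55
  y=0 (N5, w=50) cum 105
  y=0 (N6, w=60) cum 165  ← median
  y=3 (N8, w=20) cum 185
  y=4 (N3, w=9) cum 194
  y=6 (N4, w=70) cum 264
  y=9 (N1, w=20) cum 284
  y=9 (N7, w=5) cum 289
⇒ y* = 0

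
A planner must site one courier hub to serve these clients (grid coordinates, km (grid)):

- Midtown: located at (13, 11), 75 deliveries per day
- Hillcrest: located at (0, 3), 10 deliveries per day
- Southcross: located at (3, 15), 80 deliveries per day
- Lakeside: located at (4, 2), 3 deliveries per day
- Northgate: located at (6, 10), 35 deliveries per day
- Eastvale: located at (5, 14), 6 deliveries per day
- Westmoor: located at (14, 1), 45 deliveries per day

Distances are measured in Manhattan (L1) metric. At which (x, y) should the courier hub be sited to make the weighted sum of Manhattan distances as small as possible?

Manhattan distance separates: Σwᵢ(|x−xᵢ|+|y−yᵢ|) = Σwᵢ|x−xᵢ| + Σwᵢ|y−yᵢ|, so x and y are optimised independently as 1-D weighted medians.
Total weight W = 254; half = 127.
x-coordinate, sorted with cumulative weight:
  x=0 (Hillcrest, w=10) cum 10
  x=3 (Southcross, w=80) cum 90
  x=4 (Lakeside, w=3) cum 93
  x=5 (Eastvale, w=6) cum 99
  x=6 (Northgate, w=35) cum 134  ← median
  x=13 (Midtown, w=75) cum 209
  x=14 (Westmoor, w=45) cum 254
⇒ x* = 6
y-coordinate, sorted with cumulative weight:
  y=1 (Westmoor, w=45) cum 45
  y=2 (Lakeside, w=3) cum 48
  y=3 (Hillcrest, w=10) cum 58
  y=10 (Northgate, w=35) cum 93
  y=11 (Midtown, w=75) cum 168  ← median
  y=14 (Eastvale, w=6) cum 174
  y=15 (Southcross, w=80) cum 254
⇒ y* = 11

(6, 11)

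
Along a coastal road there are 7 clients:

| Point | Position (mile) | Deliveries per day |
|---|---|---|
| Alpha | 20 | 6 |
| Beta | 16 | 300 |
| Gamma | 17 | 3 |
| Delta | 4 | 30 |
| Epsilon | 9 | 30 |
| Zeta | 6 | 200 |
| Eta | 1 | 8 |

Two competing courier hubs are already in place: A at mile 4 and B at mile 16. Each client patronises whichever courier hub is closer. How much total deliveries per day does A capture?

268

The indifferent point is the midpoint (4+16)/2 = 10; clients left of it (closer to A at 4) go to A, those right go to B.
  Eta at 1 (w=8) → A
  Delta at 4 (w=30) → A
  Zeta at 6 (w=200) → A
  Epsilon at 9 (w=30) → A
  Beta at 16 (w=300) → B
  Gamma at 17 (w=3) → B
  Alpha at 20 (w=6) → B
A captures 268; B captures 309.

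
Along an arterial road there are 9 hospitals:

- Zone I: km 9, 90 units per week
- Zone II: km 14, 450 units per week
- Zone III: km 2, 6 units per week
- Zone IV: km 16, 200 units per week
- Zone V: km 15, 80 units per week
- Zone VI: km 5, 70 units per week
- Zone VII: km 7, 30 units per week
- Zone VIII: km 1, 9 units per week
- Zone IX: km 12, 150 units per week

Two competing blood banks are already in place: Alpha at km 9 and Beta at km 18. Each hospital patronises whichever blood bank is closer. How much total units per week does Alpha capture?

The indifferent point is the midpoint (9+18)/2 = 13.5; hospitals left of it (closer to Alpha at 9) go to Alpha, those right go to Beta.
  Zone VIII at 1 (w=9) → Alpha
  Zone III at 2 (w=6) → Alpha
  Zone VI at 5 (w=70) → Alpha
  Zone VII at 7 (w=30) → Alpha
  Zone I at 9 (w=90) → Alpha
  Zone IX at 12 (w=150) → Alpha
  Zone II at 14 (w=450) → Beta
  Zone V at 15 (w=80) → Beta
  Zone IV at 16 (w=200) → Beta
Alpha captures 355; Beta captures 730.

355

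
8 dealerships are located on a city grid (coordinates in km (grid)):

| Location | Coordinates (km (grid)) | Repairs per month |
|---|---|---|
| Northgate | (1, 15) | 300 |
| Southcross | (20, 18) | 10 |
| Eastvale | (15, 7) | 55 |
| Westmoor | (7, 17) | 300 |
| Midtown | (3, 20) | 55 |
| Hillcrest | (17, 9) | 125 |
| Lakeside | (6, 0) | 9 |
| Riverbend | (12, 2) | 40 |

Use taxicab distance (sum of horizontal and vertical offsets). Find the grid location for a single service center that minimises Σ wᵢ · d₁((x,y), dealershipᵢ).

(7, 15)

Manhattan distance separates: Σwᵢ(|x−xᵢ|+|y−yᵢ|) = Σwᵢ|x−xᵢ| + Σwᵢ|y−yᵢ|, so x and y are optimised independently as 1-D weighted medians.
Total weight W = 894; half = 447.
x-coordinate, sorted with cumulative weight:
  x=1 (Northgate, w=300) cum 300
  x=3 (Midtown, w=55) cum 355
  x=6 (Lakeside, w=9) cum 364
  x=7 (Westmoor, w=300) cum 664  ← median
  x=12 (Riverbend, w=40) cum 704
  x=15 (Eastvale, w=55) cum 759
  x=17 (Hillcrest, w=125) cum 884
  x=20 (Southcross, w=10) cum 894
⇒ x* = 7
y-coordinate, sorted with cumulative weight:
  y=0 (Lakeside, w=9) cum 9
  y=2 (Riverbend, w=40) cum 49
  y=7 (Eastvale, w=55) cum 104
  y=9 (Hillcrest, w=125) cum 229
  y=15 (Northgate, w=300) cum 529  ← median
  y=17 (Westmoor, w=300) cum 829
  y=18 (Southcross, w=10) cum 839
  y=20 (Midtown, w=55) cum 894
⇒ y* = 15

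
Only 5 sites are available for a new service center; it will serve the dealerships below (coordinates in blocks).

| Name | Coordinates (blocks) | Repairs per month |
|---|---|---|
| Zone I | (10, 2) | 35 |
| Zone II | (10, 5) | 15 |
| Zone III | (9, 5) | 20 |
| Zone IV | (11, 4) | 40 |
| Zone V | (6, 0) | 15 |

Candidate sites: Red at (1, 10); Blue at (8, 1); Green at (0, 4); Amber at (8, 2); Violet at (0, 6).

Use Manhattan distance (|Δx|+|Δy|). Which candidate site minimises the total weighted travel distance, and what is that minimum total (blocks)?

Amber, total 485 blocks

Total weighted distance at each candidate:
  Red (1, 10): total = 1930
  Blue (8, 1): total = 580
  Green (0, 4): total = 1375
  Amber (8, 2): total = 485
  Violet (0, 6): total = 1555
Minimum is at Amber with total 485 blocks.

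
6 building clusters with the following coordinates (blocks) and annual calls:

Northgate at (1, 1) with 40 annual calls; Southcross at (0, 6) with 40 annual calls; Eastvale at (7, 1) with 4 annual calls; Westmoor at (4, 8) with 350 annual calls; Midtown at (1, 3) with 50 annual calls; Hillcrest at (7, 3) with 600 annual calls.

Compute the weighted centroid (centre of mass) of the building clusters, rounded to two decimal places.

The minimiser of Σwᵢ‖p−pᵢ‖² is the weighted centroid p* = (Σwᵢpᵢ)/(Σwᵢ).
Σwᵢ = 1084.
Σwᵢxᵢ = 40·1 + 40·0 + 4·7 + 350·4 + 50·1 + 600·7 = 5718.
Σwᵢyᵢ = 40·1 + 40·6 + 4·1 + 350·8 + 50·3 + 600·3 = 5034.
x* = 5718/1084 = 5.27, y* = 5034/1084 = 4.64.

(5.27, 4.64)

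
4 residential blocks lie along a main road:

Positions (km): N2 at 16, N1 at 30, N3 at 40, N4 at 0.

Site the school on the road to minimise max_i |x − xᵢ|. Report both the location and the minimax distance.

The 1-center on a line is the midpoint of the two extreme points: leftmost at 0, rightmost at 40.
Optimal location = (0 + 40)/2 = 20; maximum distance = (40 − 0)/2 = 20.

location 20, max distance 20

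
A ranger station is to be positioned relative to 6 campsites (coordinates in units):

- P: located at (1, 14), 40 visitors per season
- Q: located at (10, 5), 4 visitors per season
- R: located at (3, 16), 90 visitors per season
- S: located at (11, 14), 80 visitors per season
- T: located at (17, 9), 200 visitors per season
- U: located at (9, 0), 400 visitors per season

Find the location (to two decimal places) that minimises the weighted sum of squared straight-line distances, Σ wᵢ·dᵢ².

(10.11, 6.07)

The minimiser of Σwᵢ‖p−pᵢ‖² is the weighted centroid p* = (Σwᵢpᵢ)/(Σwᵢ).
Σwᵢ = 814.
Σwᵢxᵢ = 40·1 + 4·10 + 90·3 + 80·11 + 200·17 + 400·9 = 8230.
Σwᵢyᵢ = 40·14 + 4·5 + 90·16 + 80·14 + 200·9 + 400·0 = 4940.
x* = 8230/814 = 10.11, y* = 4940/814 = 6.07.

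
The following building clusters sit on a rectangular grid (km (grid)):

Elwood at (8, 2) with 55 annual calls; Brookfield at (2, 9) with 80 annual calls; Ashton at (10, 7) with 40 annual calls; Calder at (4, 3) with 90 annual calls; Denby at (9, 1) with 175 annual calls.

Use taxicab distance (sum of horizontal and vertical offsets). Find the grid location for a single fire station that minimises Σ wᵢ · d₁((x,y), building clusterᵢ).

(8, 2)

Manhattan distance separates: Σwᵢ(|x−xᵢ|+|y−yᵢ|) = Σwᵢ|x−xᵢ| + Σwᵢ|y−yᵢ|, so x and y are optimised independently as 1-D weighted medians.
Total weight W = 440; half = 220.
x-coordinate, sorted with cumulative weight:
  x=2 (Brookfield, w=80) cum 80
  x=4 (Calder, w=90) cum 170
  x=8 (Elwood, w=55) cum 225  ← median
  x=9 (Denby, w=175) cum 400
  x=10 (Ashton, w=40) cum 440
⇒ x* = 8
y-coordinate, sorted with cumulative weight:
  y=1 (Denby, w=175) cum 175
  y=2 (Elwood, w=55) cum 230  ← median
  y=3 (Calder, w=90) cum 320
  y=7 (Ashton, w=40) cum 360
  y=9 (Brookfield, w=80) cum 440
⇒ y* = 2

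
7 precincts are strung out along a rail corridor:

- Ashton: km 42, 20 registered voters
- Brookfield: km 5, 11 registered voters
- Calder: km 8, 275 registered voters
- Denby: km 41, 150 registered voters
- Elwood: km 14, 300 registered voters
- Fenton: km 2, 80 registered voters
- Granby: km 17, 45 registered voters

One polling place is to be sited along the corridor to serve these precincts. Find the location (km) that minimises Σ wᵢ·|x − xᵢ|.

x = 14

For a sum of weighted absolute distances on a line, the optimum is the weighted median (not the mean). Total weight W = 881; half-weight = 440.5.
Sort by position and accumulate weight:
  km 2 (Fenton, w=80) → cum 80
  km 5 (Brookfield, w=11) → cum 91
  km 8 (Calder, w=275) → cum 366
  km 14 (Elwood, w=300) → cum 666  ≥ 440.5 → median here
  km 17 (Granby, w=45) → cum 711
  km 41 (Denby, w=150) → cum 861
  km 42 (Ashton, w=20) → cum 881
Optimal location: km 14.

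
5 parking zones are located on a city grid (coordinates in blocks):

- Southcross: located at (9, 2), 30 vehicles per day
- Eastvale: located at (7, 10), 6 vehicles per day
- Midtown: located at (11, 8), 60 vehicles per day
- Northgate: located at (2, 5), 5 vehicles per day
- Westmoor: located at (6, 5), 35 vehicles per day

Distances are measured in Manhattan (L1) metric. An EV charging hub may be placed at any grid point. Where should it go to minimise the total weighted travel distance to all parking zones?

Manhattan distance separates: Σwᵢ(|x−xᵢ|+|y−yᵢ|) = Σwᵢ|x−xᵢ| + Σwᵢ|y−yᵢ|, so x and y are optimised independently as 1-D weighted medians.
Total weight W = 136; half = 68.
x-coordinate, sorted with cumulative weight:
  x=2 (Northgate, w=5) cum 5
  x=6 (Westmoor, w=35) cum 40
  x=7 (Eastvale, w=6) cum 46
  x=9 (Southcross, w=30) cum 76  ← median
  x=11 (Midtown, w=60) cum 136
⇒ x* = 9
y-coordinate, sorted with cumulative weight:
  y=2 (Southcross, w=30) cum 30
  y=5 (Northgate, w=5) cum 35
  y=5 (Westmoor, w=35) cum 70  ← median
  y=8 (Midtown, w=60) cum 130
  y=10 (Eastvale, w=6) cum 136
⇒ y* = 5

(9, 5)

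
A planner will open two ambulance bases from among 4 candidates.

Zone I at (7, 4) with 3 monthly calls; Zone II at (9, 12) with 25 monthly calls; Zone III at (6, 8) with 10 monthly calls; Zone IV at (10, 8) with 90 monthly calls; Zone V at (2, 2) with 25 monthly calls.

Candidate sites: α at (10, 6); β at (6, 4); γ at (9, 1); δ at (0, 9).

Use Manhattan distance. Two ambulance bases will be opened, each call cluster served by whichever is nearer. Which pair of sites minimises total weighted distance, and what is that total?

Evaluate every pair (each demand assigned to the nearer of the two):
  {α, β}: total = 548
  {α, γ}: total = 630
  {α, δ}: total = 655
  {β, γ}: total = 1188
  {β, δ}: total = 1188
  {γ, δ}: total = 1280
Best pair: {α, β} with total 548.

{α, β}, total 548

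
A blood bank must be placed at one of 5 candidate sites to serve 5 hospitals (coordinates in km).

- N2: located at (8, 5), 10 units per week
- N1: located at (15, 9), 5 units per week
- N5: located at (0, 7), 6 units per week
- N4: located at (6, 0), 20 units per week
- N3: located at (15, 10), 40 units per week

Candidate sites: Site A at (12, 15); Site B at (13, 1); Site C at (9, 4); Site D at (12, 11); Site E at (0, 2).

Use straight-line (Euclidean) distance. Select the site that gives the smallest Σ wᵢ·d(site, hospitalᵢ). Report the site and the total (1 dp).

Total weighted distance at each candidate:
  Site A (12, 15): total = 784.1
  Site B (13, 1): total = 701.4
  Site C (9, 4): total = 549.5
  Site D (12, 11): total = 543.1
  Site E (0, 2): total = 1004.7
Minimum is at Site D with total 543.1 km.

Site D, total 543.1 km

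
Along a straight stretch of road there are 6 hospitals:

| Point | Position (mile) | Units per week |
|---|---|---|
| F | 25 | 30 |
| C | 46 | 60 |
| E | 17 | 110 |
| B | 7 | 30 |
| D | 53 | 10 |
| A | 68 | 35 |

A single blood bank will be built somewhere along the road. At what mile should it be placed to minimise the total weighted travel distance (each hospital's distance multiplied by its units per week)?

x = 17

For a sum of weighted absolute distances on a line, the optimum is the weighted median (not the mean). Total weight W = 275; half-weight = 137.5.
Sort by position and accumulate weight:
  mile 7 (B, w=30) → cum 30
  mile 17 (E, w=110) → cum 140  ≥ 137.5 → median here
  mile 25 (F, w=30) → cum 170
  mile 46 (C, w=60) → cum 230
  mile 53 (D, w=10) → cum 240
  mile 68 (A, w=35) → cum 275
Optimal location: mile 17.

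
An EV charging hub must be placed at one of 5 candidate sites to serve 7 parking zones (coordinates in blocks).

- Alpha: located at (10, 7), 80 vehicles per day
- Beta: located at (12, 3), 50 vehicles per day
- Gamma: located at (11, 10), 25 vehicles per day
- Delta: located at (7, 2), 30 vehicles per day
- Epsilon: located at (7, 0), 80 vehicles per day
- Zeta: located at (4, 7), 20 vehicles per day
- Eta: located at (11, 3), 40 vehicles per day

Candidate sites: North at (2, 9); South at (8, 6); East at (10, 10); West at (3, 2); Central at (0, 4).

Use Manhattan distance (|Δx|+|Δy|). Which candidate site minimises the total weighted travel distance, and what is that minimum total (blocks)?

Total weighted distance at each candidate:
  North (2, 9): total = 4010
  South (8, 6): total = 1815
  East (10, 10): total = 2585
  West (3, 2): total = 2940
  Central (0, 4): total = 3885
Minimum is at South with total 1815 blocks.

South, total 1815 blocks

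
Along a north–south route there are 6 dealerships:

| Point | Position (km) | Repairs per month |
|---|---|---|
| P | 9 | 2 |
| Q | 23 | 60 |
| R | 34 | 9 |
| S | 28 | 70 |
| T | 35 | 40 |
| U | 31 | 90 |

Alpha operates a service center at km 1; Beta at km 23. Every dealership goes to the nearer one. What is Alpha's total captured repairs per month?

2

The indifferent point is the midpoint (1+23)/2 = 12; dealerships left of it (closer to Alpha at 1) go to Alpha, those right go to Beta.
  P at 9 (w=2) → Alpha
  Q at 23 (w=60) → Beta
  S at 28 (w=70) → Beta
  U at 31 (w=90) → Beta
  R at 34 (w=9) → Beta
  T at 35 (w=40) → Beta
Alpha captures 2; Beta captures 269.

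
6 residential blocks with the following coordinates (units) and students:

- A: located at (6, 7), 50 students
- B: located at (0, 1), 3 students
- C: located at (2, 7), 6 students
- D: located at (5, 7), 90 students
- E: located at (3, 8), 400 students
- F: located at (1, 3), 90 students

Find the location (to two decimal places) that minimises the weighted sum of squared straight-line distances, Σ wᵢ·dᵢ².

The minimiser of Σwᵢ‖p−pᵢ‖² is the weighted centroid p* = (Σwᵢpᵢ)/(Σwᵢ).
Σwᵢ = 639.
Σwᵢxᵢ = 50·6 + 3·0 + 6·2 + 90·5 + 400·3 + 90·1 = 2052.
Σwᵢyᵢ = 50·7 + 3·1 + 6·7 + 90·7 + 400·8 + 90·3 = 4495.
x* = 2052/639 = 3.21, y* = 4495/639 = 7.03.

(3.21, 7.03)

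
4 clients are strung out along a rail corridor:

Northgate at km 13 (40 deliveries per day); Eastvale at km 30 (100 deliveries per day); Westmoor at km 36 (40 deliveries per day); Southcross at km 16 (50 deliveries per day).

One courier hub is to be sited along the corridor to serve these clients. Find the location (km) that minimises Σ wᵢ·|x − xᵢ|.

x = 30

For a sum of weighted absolute distances on a line, the optimum is the weighted median (not the mean). Total weight W = 230; half-weight = 115.
Sort by position and accumulate weight:
  km 13 (Northgate, w=40) → cum 40
  km 16 (Southcross, w=50) → cum 90
  km 30 (Eastvale, w=100) → cum 190  ≥ 115 → median here
  km 36 (Westmoor, w=40) → cum 230
Optimal location: km 30.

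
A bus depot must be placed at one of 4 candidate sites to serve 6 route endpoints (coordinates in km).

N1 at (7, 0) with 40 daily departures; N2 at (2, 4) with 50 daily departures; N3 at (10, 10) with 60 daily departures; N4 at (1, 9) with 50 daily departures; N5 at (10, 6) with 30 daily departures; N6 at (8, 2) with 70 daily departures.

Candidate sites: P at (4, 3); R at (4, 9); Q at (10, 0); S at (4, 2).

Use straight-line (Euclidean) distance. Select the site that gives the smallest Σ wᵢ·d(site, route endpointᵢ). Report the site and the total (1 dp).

Total weighted distance at each candidate:
  P (4, 3): total = 1660.0
  R (4, 9): total = 1929.3
  Q (10, 0): total = 2181.6
  S (4, 2): total = 1762.8
Minimum is at P with total 1660.0 km.

P, total 1660.0 km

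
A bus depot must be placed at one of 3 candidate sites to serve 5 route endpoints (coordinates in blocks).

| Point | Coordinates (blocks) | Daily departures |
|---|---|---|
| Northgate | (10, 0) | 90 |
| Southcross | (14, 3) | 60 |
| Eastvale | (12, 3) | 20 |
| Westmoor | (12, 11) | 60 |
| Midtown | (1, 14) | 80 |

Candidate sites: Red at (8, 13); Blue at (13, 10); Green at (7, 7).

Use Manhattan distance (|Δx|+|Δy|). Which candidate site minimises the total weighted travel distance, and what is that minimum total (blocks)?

Total weighted distance at each candidate:
  Red (8, 13): total = 3590
  Blue (13, 10): total = 3210
  Green (7, 7): total = 3320
Minimum is at Blue with total 3210 blocks.

Blue, total 3210 blocks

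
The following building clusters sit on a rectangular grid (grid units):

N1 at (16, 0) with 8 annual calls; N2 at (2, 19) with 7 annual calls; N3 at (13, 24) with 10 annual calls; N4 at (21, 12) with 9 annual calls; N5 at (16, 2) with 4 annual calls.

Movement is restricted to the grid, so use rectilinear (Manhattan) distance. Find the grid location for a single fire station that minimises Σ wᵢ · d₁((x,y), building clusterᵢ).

Manhattan distance separates: Σwᵢ(|x−xᵢ|+|y−yᵢ|) = Σwᵢ|x−xᵢ| + Σwᵢ|y−yᵢ|, so x and y are optimised independently as 1-D weighted medians.
Total weight W = 38; half = 19.
x-coordinate, sorted with cumulative weight:
  x=2 (N2, w=7) cum 7
  x=13 (N3, w=10) cum 17
  x=16 (N1, w=8) cum 25  ← median
  x=16 (N5, w=4) cum 29
  x=21 (N4, w=9) cum 38
⇒ x* = 16
y-coordinate, sorted with cumulative weight:
  y=0 (N1, w=8) cum 8
  y=2 (N5, w=4) cum 12
  y=12 (N4, w=9) cum 21  ← median
  y=19 (N2, w=7) cum 28
  y=24 (N3, w=10) cum 38
⇒ y* = 12

(16, 12)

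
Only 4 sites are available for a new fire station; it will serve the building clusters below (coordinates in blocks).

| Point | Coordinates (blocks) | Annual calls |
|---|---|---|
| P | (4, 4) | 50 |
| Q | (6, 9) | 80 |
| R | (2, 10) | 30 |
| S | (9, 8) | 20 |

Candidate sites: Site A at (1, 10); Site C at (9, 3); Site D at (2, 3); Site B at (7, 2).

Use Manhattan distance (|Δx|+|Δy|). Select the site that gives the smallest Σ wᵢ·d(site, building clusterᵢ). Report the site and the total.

Total weighted distance at each candidate:
  Site A (1, 10): total = 1160
  Site C (9, 3): total = 1540
  Site D (2, 3): total = 1400
  Site B (7, 2): total = 1440
Minimum is at Site A with total 1160 blocks.

Site A, total 1160 blocks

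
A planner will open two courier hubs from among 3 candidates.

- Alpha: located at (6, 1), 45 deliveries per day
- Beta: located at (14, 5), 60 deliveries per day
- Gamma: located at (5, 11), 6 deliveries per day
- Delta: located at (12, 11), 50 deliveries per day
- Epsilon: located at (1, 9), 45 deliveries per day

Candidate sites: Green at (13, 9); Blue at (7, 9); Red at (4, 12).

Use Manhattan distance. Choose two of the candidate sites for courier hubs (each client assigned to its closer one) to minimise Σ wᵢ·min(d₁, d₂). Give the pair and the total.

Evaluate every pair (each demand assigned to the nearer of the two):
  {Green, Blue}: total = 1149
  {Green, Red}: total = 1317
  {Blue, Red}: total = 1697
Best pair: {Green, Blue} with total 1149.

{Green, Blue}, total 1149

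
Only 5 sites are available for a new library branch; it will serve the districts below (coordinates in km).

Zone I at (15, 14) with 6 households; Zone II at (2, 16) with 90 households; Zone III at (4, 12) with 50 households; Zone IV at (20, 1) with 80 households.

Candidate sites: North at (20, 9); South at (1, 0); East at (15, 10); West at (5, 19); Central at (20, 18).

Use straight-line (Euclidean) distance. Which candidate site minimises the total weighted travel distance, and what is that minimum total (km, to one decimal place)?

Total weighted distance at each candidate:
  North (20, 9): total = 3234.6
  South (1, 0): total = 3702.2
  East (15, 10): total = 2695.3
  West (5, 19): total = 2676.9
  Central (20, 18): total = 3882.8
Minimum is at West with total 2676.9 km.

West, total 2676.9 km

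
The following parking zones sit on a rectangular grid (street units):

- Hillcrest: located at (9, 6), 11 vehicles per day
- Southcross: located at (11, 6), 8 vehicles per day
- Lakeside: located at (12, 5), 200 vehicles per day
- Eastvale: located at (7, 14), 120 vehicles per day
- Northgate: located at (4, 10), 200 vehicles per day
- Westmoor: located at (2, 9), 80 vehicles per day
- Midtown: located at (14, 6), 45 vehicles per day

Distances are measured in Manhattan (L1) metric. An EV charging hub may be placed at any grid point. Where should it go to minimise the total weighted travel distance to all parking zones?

Manhattan distance separates: Σwᵢ(|x−xᵢ|+|y−yᵢ|) = Σwᵢ|x−xᵢ| + Σwᵢ|y−yᵢ|, so x and y are optimised independently as 1-D weighted medians.
Total weight W = 664; half = 332.
x-coordinate, sorted with cumulative weight:
  x=2 (Westmoor, w=80) cum 80
  x=4 (Northgate, w=200) cum 280
  x=7 (Eastvale, w=120) cum 400  ← median
  x=9 (Hillcrest, w=11) cum 411
  x=11 (Southcross, w=8) cum 419
  x=12 (Lakeside, w=200) cum 619
  x=14 (Midtown, w=45) cum 664
⇒ x* = 7
y-coordinate, sorted with cumulative weight:
  y=5 (Lakeside, w=200) cum 200
  y=6 (Hillcrest, w=11) cum 211
  y=6 (Southcross, w=8) cum 219
  y=6 (Midtown, w=45) cum 264
  y=9 (Westmoor, w=80) cum 344  ← median
  y=10 (Northgate, w=200) cum 544
  y=14 (Eastvale, w=120) cum 664
⇒ y* = 9

(7, 9)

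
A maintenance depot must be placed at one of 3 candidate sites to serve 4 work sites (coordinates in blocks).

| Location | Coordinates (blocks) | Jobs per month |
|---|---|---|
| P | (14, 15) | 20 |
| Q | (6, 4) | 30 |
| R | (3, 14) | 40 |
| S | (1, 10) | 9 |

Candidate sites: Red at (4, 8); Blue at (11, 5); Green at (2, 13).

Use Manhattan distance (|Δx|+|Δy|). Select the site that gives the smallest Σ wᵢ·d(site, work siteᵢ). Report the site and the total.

Total weighted distance at each candidate:
  Red (4, 8): total = 845
  Blue (11, 5): total = 1255
  Green (2, 13): total = 786
Minimum is at Green with total 786 blocks.

Green, total 786 blocks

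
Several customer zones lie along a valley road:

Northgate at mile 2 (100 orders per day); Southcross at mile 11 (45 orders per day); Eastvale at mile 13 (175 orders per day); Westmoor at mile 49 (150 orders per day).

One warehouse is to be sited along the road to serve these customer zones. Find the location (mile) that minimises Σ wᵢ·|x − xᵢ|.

For a sum of weighted absolute distances on a line, the optimum is the weighted median (not the mean). Total weight W = 470; half-weight = 235.
Sort by position and accumulate weight:
  mile 2 (Northgate, w=100) → cum 100
  mile 11 (Southcross, w=45) → cum 145
  mile 13 (Eastvale, w=175) → cum 320  ≥ 235 → median here
  mile 49 (Westmoor, w=150) → cum 470
Optimal location: mile 13.

x = 13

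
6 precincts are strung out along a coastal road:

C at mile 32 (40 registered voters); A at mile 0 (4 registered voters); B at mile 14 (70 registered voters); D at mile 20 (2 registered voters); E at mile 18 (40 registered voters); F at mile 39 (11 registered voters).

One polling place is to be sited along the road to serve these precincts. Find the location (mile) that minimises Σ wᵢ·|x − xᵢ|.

x = 18

For a sum of weighted absolute distances on a line, the optimum is the weighted median (not the mean). Total weight W = 167; half-weight = 83.5.
Sort by position and accumulate weight:
  mile 0 (A, w=4) → cum 4
  mile 14 (B, w=70) → cum 74
  mile 18 (E, w=40) → cum 114  ≥ 83.5 → median here
  mile 20 (D, w=2) → cum 116
  mile 32 (C, w=40) → cum 156
  mile 39 (F, w=11) → cum 167
Optimal location: mile 18.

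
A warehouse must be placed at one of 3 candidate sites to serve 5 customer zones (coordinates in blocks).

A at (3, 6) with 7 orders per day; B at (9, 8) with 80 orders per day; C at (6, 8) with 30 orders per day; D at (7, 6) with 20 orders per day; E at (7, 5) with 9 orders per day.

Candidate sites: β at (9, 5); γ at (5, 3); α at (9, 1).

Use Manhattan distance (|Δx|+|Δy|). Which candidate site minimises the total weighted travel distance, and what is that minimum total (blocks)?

β, total 547 blocks

Total weighted distance at each candidate:
  β (9, 5): total = 547
  γ (5, 3): total = 1071
  α (9, 1): total = 1131
Minimum is at β with total 547 blocks.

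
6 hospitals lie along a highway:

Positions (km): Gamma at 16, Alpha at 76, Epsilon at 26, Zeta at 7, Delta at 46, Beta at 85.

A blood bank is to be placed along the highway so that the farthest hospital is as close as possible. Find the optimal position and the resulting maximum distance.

location 46, max distance 39

The 1-center on a line is the midpoint of the two extreme points: leftmost at 7, rightmost at 85.
Optimal location = (7 + 85)/2 = 46; maximum distance = (85 − 7)/2 = 39.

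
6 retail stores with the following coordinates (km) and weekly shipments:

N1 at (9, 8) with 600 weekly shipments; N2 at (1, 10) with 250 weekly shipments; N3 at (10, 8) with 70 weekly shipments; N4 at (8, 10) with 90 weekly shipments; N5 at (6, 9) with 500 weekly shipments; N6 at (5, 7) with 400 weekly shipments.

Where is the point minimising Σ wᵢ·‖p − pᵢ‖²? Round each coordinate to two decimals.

The minimiser of Σwᵢ‖p−pᵢ‖² is the weighted centroid p* = (Σwᵢpᵢ)/(Σwᵢ).
Σwᵢ = 1910.
Σwᵢxᵢ = 600·9 + 250·1 + 70·10 + 90·8 + 500·6 + 400·5 = 12070.
Σwᵢyᵢ = 600·8 + 250·10 + 70·8 + 90·10 + 500·9 + 400·7 = 16060.
x* = 12070/1910 = 6.32, y* = 16060/1910 = 8.41.

(6.32, 8.41)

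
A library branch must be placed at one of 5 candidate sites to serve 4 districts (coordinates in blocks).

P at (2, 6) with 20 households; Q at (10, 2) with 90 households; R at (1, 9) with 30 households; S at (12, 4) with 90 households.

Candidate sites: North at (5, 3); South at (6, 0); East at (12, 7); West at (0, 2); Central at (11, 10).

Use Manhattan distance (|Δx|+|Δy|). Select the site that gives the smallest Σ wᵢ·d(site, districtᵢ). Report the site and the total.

East, total 1510 blocks

Total weighted distance at each candidate:
  North (5, 3): total = 1680
  South (6, 0): total = 2060
  East (12, 7): total = 1510
  West (0, 2): total = 2520
  Central (11, 10): total = 2030
Minimum is at East with total 1510 blocks.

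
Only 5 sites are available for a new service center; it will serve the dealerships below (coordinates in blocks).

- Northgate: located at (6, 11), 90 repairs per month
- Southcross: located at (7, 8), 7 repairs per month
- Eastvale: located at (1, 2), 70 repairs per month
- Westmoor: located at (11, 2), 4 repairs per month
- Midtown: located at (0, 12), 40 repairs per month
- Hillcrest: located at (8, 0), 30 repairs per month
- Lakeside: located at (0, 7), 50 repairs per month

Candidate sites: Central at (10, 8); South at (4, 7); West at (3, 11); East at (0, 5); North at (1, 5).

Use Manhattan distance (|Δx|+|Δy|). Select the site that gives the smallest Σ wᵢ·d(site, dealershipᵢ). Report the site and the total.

Total weighted distance at each candidate:
  Central (10, 8): total = 3139
  South (4, 7): total = 2066
  West (3, 11): total = 2147
  East (0, 5): total = 2256
  North (1, 5): total = 2145
Minimum is at South with total 2066 blocks.

South, total 2066 blocks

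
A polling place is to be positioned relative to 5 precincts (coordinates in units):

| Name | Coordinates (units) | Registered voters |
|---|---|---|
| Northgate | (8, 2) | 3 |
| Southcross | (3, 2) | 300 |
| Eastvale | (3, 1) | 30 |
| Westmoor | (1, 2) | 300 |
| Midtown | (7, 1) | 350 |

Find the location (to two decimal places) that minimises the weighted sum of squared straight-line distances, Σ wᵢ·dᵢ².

The minimiser of Σwᵢ‖p−pᵢ‖² is the weighted centroid p* = (Σwᵢpᵢ)/(Σwᵢ).
Σwᵢ = 983.
Σwᵢxᵢ = 3·8 + 300·3 + 30·3 + 300·1 + 350·7 = 3764.
Σwᵢyᵢ = 3·2 + 300·2 + 30·1 + 300·2 + 350·1 = 1586.
x* = 3764/983 = 3.83, y* = 1586/983 = 1.61.

(3.83, 1.61)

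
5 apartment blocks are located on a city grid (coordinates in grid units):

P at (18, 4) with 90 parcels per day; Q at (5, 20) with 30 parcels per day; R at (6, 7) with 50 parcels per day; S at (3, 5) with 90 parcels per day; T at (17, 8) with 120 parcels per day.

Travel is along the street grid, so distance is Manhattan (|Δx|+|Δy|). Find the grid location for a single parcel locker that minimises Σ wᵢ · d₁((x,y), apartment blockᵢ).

(17, 7)

Manhattan distance separates: Σwᵢ(|x−xᵢ|+|y−yᵢ|) = Σwᵢ|x−xᵢ| + Σwᵢ|y−yᵢ|, so x and y are optimised independently as 1-D weighted medians.
Total weight W = 380; half = 190.
x-coordinate, sorted with cumulative weight:
  x=3 (S, w=90) cum 90
  x=5 (Q, w=30) cum 120
  x=6 (R, w=50) cum 170
  x=17 (T, w=120) cum 290  ← median
  x=18 (P, w=90) cum 380
⇒ x* = 17
y-coordinate, sorted with cumulative weight:
  y=4 (P, w=90) cum 90
  y=5 (S, w=90) cum 180
  y=7 (R, w=50) cum 230  ← median
  y=8 (T, w=120) cum 350
  y=20 (Q, w=30) cum 380
⇒ y* = 7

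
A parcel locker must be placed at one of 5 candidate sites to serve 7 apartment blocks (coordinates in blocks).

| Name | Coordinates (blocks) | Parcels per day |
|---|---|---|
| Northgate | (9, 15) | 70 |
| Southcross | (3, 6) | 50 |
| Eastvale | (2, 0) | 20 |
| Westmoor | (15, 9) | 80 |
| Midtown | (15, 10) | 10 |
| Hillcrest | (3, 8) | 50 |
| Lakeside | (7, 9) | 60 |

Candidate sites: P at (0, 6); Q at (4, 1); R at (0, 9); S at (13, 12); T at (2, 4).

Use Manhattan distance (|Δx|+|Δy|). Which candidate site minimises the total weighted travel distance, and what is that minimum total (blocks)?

S, total 3430 blocks

Total weighted distance at each candidate:
  P (0, 6): total = 4050
  Q (4, 1): total = 4470
  R (0, 9): total = 3550
  S (13, 12): total = 3430
  T (2, 4): total = 3970
Minimum is at S with total 3430 blocks.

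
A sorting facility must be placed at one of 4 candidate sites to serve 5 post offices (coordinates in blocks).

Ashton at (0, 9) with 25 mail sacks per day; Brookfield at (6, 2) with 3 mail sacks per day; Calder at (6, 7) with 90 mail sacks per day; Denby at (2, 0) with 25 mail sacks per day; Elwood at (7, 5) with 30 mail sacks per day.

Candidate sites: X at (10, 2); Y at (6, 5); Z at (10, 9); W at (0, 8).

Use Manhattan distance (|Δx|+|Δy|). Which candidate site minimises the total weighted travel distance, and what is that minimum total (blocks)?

Total weighted distance at each candidate:
  X (10, 2): total = 1677
  Y (6, 5): total = 694
  Z (10, 9): total = 1458
  W (0, 8): total = 1241
Minimum is at Y with total 694 blocks.

Y, total 694 blocks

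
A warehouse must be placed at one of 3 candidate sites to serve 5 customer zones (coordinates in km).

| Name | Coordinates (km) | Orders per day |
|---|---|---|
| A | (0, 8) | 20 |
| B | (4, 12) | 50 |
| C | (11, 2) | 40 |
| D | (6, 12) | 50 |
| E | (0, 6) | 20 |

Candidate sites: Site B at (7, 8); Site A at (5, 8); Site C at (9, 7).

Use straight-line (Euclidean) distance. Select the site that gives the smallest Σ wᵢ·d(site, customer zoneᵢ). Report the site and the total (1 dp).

Total weighted distance at each candidate:
  Site B (7, 8): total = 1030.2
  Site A (5, 8): total = 959.4
  Site C (9, 7): total = 1222.7
Minimum is at Site A with total 959.4 km.

Site A, total 959.4 km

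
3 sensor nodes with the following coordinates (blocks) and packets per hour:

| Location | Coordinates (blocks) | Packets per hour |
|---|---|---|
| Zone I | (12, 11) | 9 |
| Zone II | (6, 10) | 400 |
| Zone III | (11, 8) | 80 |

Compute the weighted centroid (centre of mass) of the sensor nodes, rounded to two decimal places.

The minimiser of Σwᵢ‖p−pᵢ‖² is the weighted centroid p* = (Σwᵢpᵢ)/(Σwᵢ).
Σwᵢ = 489.
Σwᵢxᵢ = 9·12 + 400·6 + 80·11 = 3388.
Σwᵢyᵢ = 9·11 + 400·10 + 80·8 = 4739.
x* = 3388/489 = 6.93, y* = 4739/489 = 9.69.

(6.93, 9.69)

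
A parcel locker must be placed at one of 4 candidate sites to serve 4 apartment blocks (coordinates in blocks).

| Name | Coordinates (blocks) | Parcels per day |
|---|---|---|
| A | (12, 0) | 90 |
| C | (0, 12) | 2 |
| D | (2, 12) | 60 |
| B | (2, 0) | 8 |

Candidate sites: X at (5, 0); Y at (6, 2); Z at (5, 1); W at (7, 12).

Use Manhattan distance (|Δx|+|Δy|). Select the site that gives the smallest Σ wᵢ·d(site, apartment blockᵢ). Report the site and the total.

Total weighted distance at each candidate:
  X (5, 0): total = 1588
  Y (6, 2): total = 1640
  Z (5, 1): total = 1624
  W (7, 12): total = 1980
Minimum is at X with total 1588 blocks.

X, total 1588 blocks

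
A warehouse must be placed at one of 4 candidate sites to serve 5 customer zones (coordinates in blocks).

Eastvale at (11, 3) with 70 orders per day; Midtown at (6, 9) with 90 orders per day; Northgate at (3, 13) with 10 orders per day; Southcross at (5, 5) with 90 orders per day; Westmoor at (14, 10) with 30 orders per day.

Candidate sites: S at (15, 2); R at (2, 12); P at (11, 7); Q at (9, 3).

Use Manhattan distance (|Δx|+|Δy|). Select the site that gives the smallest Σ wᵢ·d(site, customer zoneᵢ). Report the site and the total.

P, total 1950 blocks

Total weighted distance at each candidate:
  S (15, 2): total = 3460
  R (2, 12): total = 3230
  P (11, 7): total = 1950
  Q (9, 3): total = 2010
Minimum is at P with total 1950 blocks.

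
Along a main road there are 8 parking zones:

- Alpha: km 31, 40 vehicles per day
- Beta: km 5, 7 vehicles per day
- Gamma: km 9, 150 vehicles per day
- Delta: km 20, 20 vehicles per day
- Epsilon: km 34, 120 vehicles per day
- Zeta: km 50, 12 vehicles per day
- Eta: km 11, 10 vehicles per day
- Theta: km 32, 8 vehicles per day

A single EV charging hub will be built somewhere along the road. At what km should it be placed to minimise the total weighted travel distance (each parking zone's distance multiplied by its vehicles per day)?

x = 20

For a sum of weighted absolute distances on a line, the optimum is the weighted median (not the mean). Total weight W = 367; half-weight = 183.5.
Sort by position and accumulate weight:
  km 5 (Beta, w=7) → cum 7
  km 9 (Gamma, w=150) → cum 157
  km 11 (Eta, w=10) → cum 167
  km 20 (Delta, w=20) → cum 187  ≥ 183.5 → median here
  km 31 (Alpha, w=40) → cum 227
  km 32 (Theta, w=8) → cum 235
  km 34 (Epsilon, w=120) → cum 355
  km 50 (Zeta, w=12) → cum 367
Optimal location: km 20.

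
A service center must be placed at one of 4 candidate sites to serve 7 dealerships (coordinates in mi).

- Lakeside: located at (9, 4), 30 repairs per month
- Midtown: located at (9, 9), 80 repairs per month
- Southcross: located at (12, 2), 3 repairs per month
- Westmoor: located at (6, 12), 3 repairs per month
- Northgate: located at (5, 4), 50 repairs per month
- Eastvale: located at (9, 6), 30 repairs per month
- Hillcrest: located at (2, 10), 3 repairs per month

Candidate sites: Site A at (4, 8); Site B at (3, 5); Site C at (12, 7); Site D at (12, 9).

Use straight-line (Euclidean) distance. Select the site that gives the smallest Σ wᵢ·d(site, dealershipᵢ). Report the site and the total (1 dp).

Site C, total 961.1 mi

Total weighted distance at each candidate:
  Site A (4, 8): total = 1019.6
  Site B (3, 5): total = 1120.3
  Site C (12, 7): total = 961.1
  Site D (12, 9): total = 1043.6
Minimum is at Site C with total 961.1 mi.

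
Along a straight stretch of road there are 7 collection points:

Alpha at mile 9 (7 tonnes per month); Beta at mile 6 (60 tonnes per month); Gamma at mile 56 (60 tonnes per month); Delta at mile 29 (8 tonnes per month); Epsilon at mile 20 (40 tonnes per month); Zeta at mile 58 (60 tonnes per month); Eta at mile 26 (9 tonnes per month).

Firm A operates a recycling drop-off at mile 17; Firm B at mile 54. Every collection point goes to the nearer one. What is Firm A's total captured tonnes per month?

The indifferent point is the midpoint (17+54)/2 = 35.5; collection points left of it (closer to Firm A at 17) go to Firm A, those right go to Firm B.
  Beta at 6 (w=60) → Firm A
  Alpha at 9 (w=7) → Firm A
  Epsilon at 20 (w=40) → Firm A
  Eta at 26 (w=9) → Firm A
  Delta at 29 (w=8) → Firm A
  Gamma at 56 (w=60) → Firm B
  Zeta at 58 (w=60) → Firm B
Firm A captures 124; Firm B captures 120.

124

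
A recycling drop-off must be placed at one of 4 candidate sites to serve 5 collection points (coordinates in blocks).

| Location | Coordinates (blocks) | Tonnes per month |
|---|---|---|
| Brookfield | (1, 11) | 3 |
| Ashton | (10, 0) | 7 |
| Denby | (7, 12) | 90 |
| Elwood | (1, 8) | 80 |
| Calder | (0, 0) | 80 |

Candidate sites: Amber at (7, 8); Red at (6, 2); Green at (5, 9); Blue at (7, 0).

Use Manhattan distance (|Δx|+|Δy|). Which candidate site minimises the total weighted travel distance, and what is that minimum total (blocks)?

Green, total 2086 blocks

Total weighted distance at each candidate:
  Amber (7, 8): total = 2144
  Red (6, 2): total = 2594
  Green (5, 9): total = 2086
  Blue (7, 0): total = 2832
Minimum is at Green with total 2086 blocks.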